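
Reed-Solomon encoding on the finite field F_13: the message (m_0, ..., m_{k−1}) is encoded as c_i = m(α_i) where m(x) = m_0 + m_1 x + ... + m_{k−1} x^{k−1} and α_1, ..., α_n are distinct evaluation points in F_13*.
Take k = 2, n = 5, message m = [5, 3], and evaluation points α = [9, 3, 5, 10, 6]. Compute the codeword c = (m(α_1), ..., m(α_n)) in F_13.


c = [6, 1, 7, 9, 10]

Message polynomial: m(x) = 5 + 3·x (mod 13).
For each evaluation point α_i, compute m(α_i) mod 13:
  α_1 = 9: Horner steps 3 → 6, so m(9) = 6.
  α_2 = 3: Horner steps 3 → 1, so m(3) = 1.
  α_3 = 5: Horner steps 3 → 7, so m(5) = 7.
  α_4 = 10: Horner steps 3 → 9, so m(10) = 9.
  α_5 = 6: Horner steps 3 → 10, so m(6) = 10.
Codeword c = [6, 1, 7, 9, 10] ∈ F_13^5.


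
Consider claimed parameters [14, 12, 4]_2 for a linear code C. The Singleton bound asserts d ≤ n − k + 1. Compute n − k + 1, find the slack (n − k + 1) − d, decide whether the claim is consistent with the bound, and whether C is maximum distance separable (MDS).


Singleton RHS = n − k + 1 = 3, slack = -1, bound violated (no such code; not MDS).

Singleton bound: d ≤ n − k + 1.
Here n = 14, k = 12, so n − k + 1 = 3.
Given d = 4, check d ≤ 3: NO.
Slack = (n − k + 1) − d = -1.
The slack is negative: d = 4 exceeds n − k + 1 = 3 by 1, so the Singleton bound is violated and no linear [14, 12, 4]_2 code can exist. In particular it is not MDS (MDS requires d = n − k + 1 exactly).
Description: the claimed parameters are [14, 12, 4]_2; such a code would be impossible (violates the Singleton bound).


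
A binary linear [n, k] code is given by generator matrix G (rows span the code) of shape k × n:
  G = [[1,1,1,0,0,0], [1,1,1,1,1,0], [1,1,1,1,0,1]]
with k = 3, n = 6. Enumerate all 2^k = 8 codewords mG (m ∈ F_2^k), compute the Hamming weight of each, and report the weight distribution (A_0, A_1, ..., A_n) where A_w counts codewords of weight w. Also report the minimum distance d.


Weight distribution: A_0 = 1, A_2 = 3, A_3 = 1, A_5 = 3. Minimum distance d = 2.

Enumerate all 2^3 = 8 messages m ∈ F_2^3.
For each, compute codeword c = mG in F_2^6, then tally its weight.
  m = 000 → c = 000000, weight = 0.
  m = 100 → c = 111000, weight = 3.
  m = 010 → c = 111110, weight = 5.
  m = 110 → c = 000110, weight = 2.
  m = 001 → c = 111101, weight = 5.
  m = 101 → c = 000101, weight = 2.
  m = 011 → c = 000011, weight = 2.
  m = 111 → c = 111011, weight = 5.
Tally weights:
  weight 0: 1 codewords.
  weight 2: 3 codewords.
  weight 3: 1 codewords.
  weight 5: 3 codewords.
Minimum distance d = smallest w > 0 with A_w > 0 = 2.
Sanity: Σ A_w = 8 = 2^3 = 8 ✓.


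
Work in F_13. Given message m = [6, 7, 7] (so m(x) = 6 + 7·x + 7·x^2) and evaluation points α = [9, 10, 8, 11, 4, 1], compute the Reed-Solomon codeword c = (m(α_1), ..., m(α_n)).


c = [12, 9, 3, 7, 3, 7]

Message polynomial: m(x) = 6 + 7·x + 7·x^2 (mod 13).
For each evaluation point α_i, compute m(α_i) mod 13:
  α_1 = 9: Horner steps 7 → 5 → 12, so m(9) = 12.
  α_2 = 10: Horner steps 7 → 12 → 9, so m(10) = 9.
  α_3 = 8: Horner steps 7 → 11 → 3, so m(8) = 3.
  α_4 = 11: Horner steps 7 → 6 → 7, so m(11) = 7.
  α_5 = 4: Horner steps 7 → 9 → 3, so m(4) = 3.
  α_6 = 1: Horner steps 7 → 1 → 7, so m(1) = 7.
Codeword c = [12, 9, 3, 7, 3, 7] ∈ F_13^6.


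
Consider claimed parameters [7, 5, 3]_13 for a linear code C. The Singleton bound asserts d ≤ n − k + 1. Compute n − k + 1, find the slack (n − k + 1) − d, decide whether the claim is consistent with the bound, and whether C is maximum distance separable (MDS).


Singleton RHS = n − k + 1 = 3, slack = 0, bound satisfied, MDS.

Singleton bound: d ≤ n − k + 1.
Here n = 7, k = 5, so n − k + 1 = 3.
Given d = 3, check d ≤ 3: YES.
Slack = (n − k + 1) − d = 0.
The code is MDS (slack = 0).
Description: the claimed parameters are [7, 5, 3]_13; such a code would be MDS (meets Singleton bound).


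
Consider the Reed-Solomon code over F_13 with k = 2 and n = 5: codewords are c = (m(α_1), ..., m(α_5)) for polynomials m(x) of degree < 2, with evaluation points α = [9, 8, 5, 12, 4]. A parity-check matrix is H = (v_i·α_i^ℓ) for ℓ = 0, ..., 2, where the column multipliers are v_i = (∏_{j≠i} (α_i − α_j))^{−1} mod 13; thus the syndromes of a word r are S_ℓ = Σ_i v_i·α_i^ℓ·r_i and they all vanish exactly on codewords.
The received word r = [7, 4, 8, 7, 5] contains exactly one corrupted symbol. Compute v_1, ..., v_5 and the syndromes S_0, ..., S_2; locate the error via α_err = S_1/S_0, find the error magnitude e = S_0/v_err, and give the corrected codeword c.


S = (12, 1, 12), error at position 4, error magnitude e = 4, c = [7, 4, 8, 3, 5].

Step 1: column multipliers v_i = (∏_{j≠i}(α_i − α_j))^{−1} mod 13.
  i = 1 (α = 9): (9−8)(9−5)(9−12)(9−4) = 1·4·(−3)·5 = −60 ≡ 5, so v_1 = 5^{−1} = 8 (mod 13).
  i = 2 (α = 8): (8−9)(8−5)(8−12)(8−4) = (−1)·3·(−4)·4 = 48 ≡ 9, so v_2 = 9^{−1} = 3 (mod 13).
  i = 3 (α = 5): (5−9)(5−8)(5−12)(5−4) = (−4)·(−3)·(−7)·1 = −84 ≡ 7, so v_3 = 7^{−1} = 2 (mod 13).
  i = 4 (α = 12): (12−9)(12−8)(12−5)(12−4) = 3·4·7·8 = 672 ≡ 9, so v_4 = 9^{−1} = 3 (mod 13).
  i = 5 (α = 4): (4−9)(4−8)(4−5)(4−12) = (−5)·(−4)·(−1)·(−8) = 160 ≡ 4, so v_5 = 4^{−1} = 10 (mod 13).
  v = [8, 3, 2, 3, 10].
Step 2: syndromes of r = [7, 4, 8, 7, 5] (all sums mod 13).
  S_0 = Σ v_i r_i = 8·7 + 3·4 + 2·8 + 3·7 + 10·5 = 155 ≡ 12.
  S_1 = Σ v_i α_i r_i = 8·9·7 + 3·8·4 + 2·5·8 + 3·12·7 + 10·4·5 = 1132 ≡ 1.
  α_i^2 mod 13 = [3, 12, 12, 1, 3].
  S_2 = Σ v_i α_i^2 r_i = 8·3·7 + 3·12·4 + 2·12·8 + 3·1·7 + 10·3·5 = 675 ≡ 12.
  S = (12, 1, 12) ≠ 0, so r is not a codeword (an error is present).
Step 3: locate the error. For a single error e at position i, S_ℓ = v_i·e·α_i^ℓ, so α_err = S_1/S_0.
  S_0^{−1} = 12^{−1} = 12 (mod 13), so α_err = 1·12 = 12 ≡ 12 = α_4. Error position i = 4.
  Consistency check: S_2/S_1 = 12·1 = 12 ≡ 12 = α_err ✓ (single-error assumption holds).
Step 4: error magnitude e = S_0/v_4 = S_0·∏_{j≠4}(α_4 − α_j) = 12·9 = 108 ≡ 4 (mod 13).
Step 5: correct position 4: c_4 = r_4 − e = 7 − 4 ≡ 3 (mod 13). Hence c = [7, 4, 8, 3, 5].
  Check: interpolating c through the α_i gives m(x) = 6 + 3·x (degree < 2) with m(α_i) = c_i for every i, so c is indeed a codeword.


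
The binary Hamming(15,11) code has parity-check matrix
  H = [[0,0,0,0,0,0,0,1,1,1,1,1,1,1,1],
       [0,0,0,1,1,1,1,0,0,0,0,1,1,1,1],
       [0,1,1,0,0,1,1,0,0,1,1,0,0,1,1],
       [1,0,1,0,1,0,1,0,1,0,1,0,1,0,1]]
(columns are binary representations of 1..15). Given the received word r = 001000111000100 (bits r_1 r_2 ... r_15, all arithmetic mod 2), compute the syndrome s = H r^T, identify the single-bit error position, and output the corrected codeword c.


s = (1, 0, 0, 0)^T, error position = 8, corrected codeword c = 001000101000100

Compute s = H r^T mod 2 one row at a time:
  s_1 = 1 + 1 + 0 + 0 + 0 + 1 + 0 + 0 = 3 ≡ 1 (mod 2).
  s_2 = 0 + 0 + 0 + 1 + 0 + 1 + 0 + 0 = 2 ≡ 0 (mod 2).
  s_3 = 0 + 1 + 0 + 1 + 0 + 0 + 0 + 0 = 2 ≡ 0 (mod 2).
  s_4 = 0 + 1 + 0 + 1 + 1 + 0 + 1 + 0 = 4 ≡ 0 (mod 2).
s = (1, 0, 0, 0)^T — this equals column 8 of H (binary 1000), so error is at position 8.
Correct: flip bit 8 of r = 001000111000100 to get c = 001000101000100.


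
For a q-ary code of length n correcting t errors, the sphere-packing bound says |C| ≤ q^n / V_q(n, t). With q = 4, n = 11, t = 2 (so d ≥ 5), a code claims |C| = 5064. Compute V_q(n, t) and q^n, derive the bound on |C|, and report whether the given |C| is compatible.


V_q(n, t) = 529, q^n = 4194304, Hamming bound = 7928, |C| = 5064 ≤ bound (satisfied).

Step 1: Compute V_q(n, t) = Σ_{j=0}^2 C(n, j) (q−1)^j.
  j = 0: C(11,0)·(3)^0 = 1·1 = 1.
  j = 1: C(11,1)·(3)^1 = 11·3 = 33.
  j = 2: C(11,2)·(3)^2 = 55·9 = 495.
  V_q(n, t) = 1 + 33 + 495 = 529.
Step 2: q^n = 4^11 = 4194304.
Step 3: Hamming bound ⌊q^n / V_q(n,t)⌋ = ⌊4194304/529⌋ = 7928.
Step 4: Compare |C| = 5064 to 7928: satisfied.
The claimed |C| lies below the Hamming bound.


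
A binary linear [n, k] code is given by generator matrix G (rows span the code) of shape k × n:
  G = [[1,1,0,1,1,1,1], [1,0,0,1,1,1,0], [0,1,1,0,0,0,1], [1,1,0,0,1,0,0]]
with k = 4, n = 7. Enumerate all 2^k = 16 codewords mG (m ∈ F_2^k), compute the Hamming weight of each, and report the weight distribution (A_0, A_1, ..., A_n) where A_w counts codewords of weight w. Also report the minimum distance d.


Weight distribution: A_0 = 1, A_1 = 1, A_2 = 1, A_3 = 5, A_4 = 5, A_5 = 1, A_6 = 1, A_7 = 1. Minimum distance d = 1.

Enumerate all 2^4 = 16 messages m ∈ F_2^4.
For each, compute codeword c = mG in F_2^7, then tally its weight.
  m = 0000 → c = 0000000, weight = 0.
  m = 1000 → c = 1101111, weight = 6.
  m = 0100 → c = 1001110, weight = 4.
  m = 1100 → c = 0100001, weight = 2.
  m = 0010 → c = 0110001, weight = 3.
  m = 1010 → c = 1011110, weight = 5.
  m = 0110 → c = 1111111, weight = 7.
  m = 1110 → c = 0010000, weight = 1.
  m = 0001 → c = 1100100, weight = 3.
  m = 1001 → c = 0001011, weight = 3.
  m = 0101 → c = 0101010, weight = 3.
  m = 1101 → c = 1000101, weight = 3.
  m = 0011 → c = 1010101, weight = 4.
  m = 1011 → c = 0111010, weight = 4.
  m = 0111 → c = 0011011, weight = 4.
  m = 1111 → c = 1110100, weight = 4.
Tally weights:
  weight 0: 1 codewords.
  weight 1: 1 codewords.
  weight 2: 1 codewords.
  weight 3: 5 codewords.
  weight 4: 5 codewords.
  weight 5: 1 codewords.
  weight 6: 1 codewords.
  weight 7: 1 codewords.
Minimum distance d = smallest w > 0 with A_w > 0 = 1.
Sanity: Σ A_w = 16 = 2^4 = 16 ✓.


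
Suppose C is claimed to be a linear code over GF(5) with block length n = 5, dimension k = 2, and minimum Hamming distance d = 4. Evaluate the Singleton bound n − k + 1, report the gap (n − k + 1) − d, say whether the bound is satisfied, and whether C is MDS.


Singleton RHS = n − k + 1 = 4, slack = 0, bound satisfied, MDS.

Singleton bound: d ≤ n − k + 1.
Here n = 5, k = 2, so n − k + 1 = 4.
Given d = 4, check d ≤ 4: YES.
Slack = (n − k + 1) − d = 0.
The code is MDS (slack = 0).
Description: the claimed parameters are [5, 2, 4]_5; such a code would be MDS (meets Singleton bound).


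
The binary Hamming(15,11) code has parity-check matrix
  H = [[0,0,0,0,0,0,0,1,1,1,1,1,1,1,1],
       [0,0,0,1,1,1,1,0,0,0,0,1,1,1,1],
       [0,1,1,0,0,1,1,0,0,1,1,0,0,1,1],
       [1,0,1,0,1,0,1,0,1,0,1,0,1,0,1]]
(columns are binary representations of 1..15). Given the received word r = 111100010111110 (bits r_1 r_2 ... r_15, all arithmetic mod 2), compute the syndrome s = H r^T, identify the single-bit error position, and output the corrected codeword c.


s = (0, 0, 1, 0)^T, error position = 2, corrected codeword c = 101100010111110

Compute s = H r^T mod 2 one row at a time:
  s_1 = 1 + 0 + 1 + 1 + 1 + 1 + 1 + 0 = 6 ≡ 0 (mod 2).
  s_2 = 1 + 0 + 0 + 0 + 1 + 1 + 1 + 0 = 4 ≡ 0 (mod 2).
  s_3 = 1 + 1 + 0 + 0 + 1 + 1 + 1 + 0 = 5 ≡ 1 (mod 2).
  s_4 = 1 + 1 + 0 + 0 + 0 + 1 + 1 + 0 = 4 ≡ 0 (mod 2).
s = (0, 0, 1, 0)^T — this equals column 2 of H (binary 0010), so error is at position 2.
Correct: flip bit 2 of r = 111100010111110 to get c = 101100010111110.


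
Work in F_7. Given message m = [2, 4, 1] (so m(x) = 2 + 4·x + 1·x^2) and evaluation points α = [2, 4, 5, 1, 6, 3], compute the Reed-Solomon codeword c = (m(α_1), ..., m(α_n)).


c = [0, 6, 5, 0, 6, 2]

Message polynomial: m(x) = 2 + 4·x + 1·x^2 (mod 7).
For each evaluation point α_i, compute m(α_i) mod 7:
  α_1 = 2: Horner steps 1 → 6 → 0, so m(2) = 0.
  α_2 = 4: Horner steps 1 → 1 → 6, so m(4) = 6.
  α_3 = 5: Horner steps 1 → 2 → 5, so m(5) = 5.
  α_4 = 1: Horner steps 1 → 5 → 0, so m(1) = 0.
  α_5 = 6: Horner steps 1 → 3 → 6, so m(6) = 6.
  α_6 = 3: Horner steps 1 → 0 → 2, so m(3) = 2.
Codeword c = [0, 6, 5, 0, 6, 2] ∈ F_7^6.


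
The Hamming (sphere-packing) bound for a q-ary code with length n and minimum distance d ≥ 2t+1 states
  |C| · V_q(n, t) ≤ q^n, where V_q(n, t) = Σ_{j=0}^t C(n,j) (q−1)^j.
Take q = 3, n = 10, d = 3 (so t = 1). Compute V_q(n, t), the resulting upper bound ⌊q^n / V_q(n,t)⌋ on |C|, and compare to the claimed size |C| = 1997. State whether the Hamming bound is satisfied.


V_q(n, t) = 21, q^n = 59049, Hamming bound = 2811, |C| = 1997 ≤ bound (satisfied).

Step 1: Compute V_q(n, t) = Σ_{j=0}^1 C(n, j) (q−1)^j.
  j = 0: C(10,0)·(2)^0 = 1·1 = 1.
  j = 1: C(10,1)·(2)^1 = 10·2 = 20.
  V_q(n, t) = 1 + 20 = 21.
Step 2: q^n = 3^10 = 59049.
Step 3: Hamming bound ⌊q^n / V_q(n,t)⌋ = ⌊59049/21⌋ = 2811.
Step 4: Compare |C| = 1997 to 2811: satisfied.
The claimed |C| lies below the Hamming bound.


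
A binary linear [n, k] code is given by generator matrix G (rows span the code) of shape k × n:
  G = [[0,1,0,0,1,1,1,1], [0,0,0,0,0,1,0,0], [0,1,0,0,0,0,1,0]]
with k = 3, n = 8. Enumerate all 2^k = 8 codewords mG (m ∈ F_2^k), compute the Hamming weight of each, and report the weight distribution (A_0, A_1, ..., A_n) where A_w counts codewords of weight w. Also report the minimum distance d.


Weight distribution: A_0 = 1, A_1 = 1, A_2 = 2, A_3 = 2, A_4 = 1, A_5 = 1. Minimum distance d = 1.

Enumerate all 2^3 = 8 messages m ∈ F_2^3.
For each, compute codeword c = mG in F_2^8, then tally its weight.
  m = 000 → c = 00000000, weight = 0.
  m = 100 → c = 01001111, weight = 5.
  m = 010 → c = 00000100, weight = 1.
  m = 110 → c = 01001011, weight = 4.
  m = 001 → c = 01000010, weight = 2.
  m = 101 → c = 00001101, weight = 3.
  m = 011 → c = 01000110, weight = 3.
  m = 111 → c = 00001001, weight = 2.
Tally weights:
  weight 0: 1 codewords.
  weight 1: 1 codewords.
  weight 2: 2 codewords.
  weight 3: 2 codewords.
  weight 4: 1 codewords.
  weight 5: 1 codewords.
Minimum distance d = smallest w > 0 with A_w > 0 = 1.
Sanity: Σ A_w = 8 = 2^3 = 8 ✓.


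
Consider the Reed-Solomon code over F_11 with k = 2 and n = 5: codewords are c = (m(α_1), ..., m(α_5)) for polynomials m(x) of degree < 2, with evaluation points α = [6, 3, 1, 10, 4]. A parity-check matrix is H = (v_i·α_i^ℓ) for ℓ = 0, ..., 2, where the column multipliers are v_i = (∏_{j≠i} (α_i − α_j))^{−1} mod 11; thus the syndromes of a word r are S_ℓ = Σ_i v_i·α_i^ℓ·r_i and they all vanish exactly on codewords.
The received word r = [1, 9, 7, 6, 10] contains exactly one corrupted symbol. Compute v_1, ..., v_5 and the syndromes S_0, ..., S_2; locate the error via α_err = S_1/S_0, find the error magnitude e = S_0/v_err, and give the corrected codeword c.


S = (9, 2, 9), error at position 4, error magnitude e = 1, c = [1, 9, 7, 5, 10].

Step 1: column multipliers v_i = (∏_{j≠i}(α_i − α_j))^{−1} mod 11.
  i = 1 (α = 6): (6−3)(6−1)(6−10)(6−4) = 3·5·(−4)·2 = −120 ≡ 1, so v_1 = 1^{−1} = 1 (mod 11).
  i = 2 (α = 3): (3−6)(3−1)(3−10)(3−4) = (−3)·2·(−7)·(−1) = −42 ≡ 2, so v_2 = 2^{−1} = 6 (mod 11).
  i = 3 (α = 1): (1−6)(1−3)(1−10)(1−4) = (−5)·(−2)·(−9)·(−3) = 270 ≡ 6, so v_3 = 6^{−1} = 2 (mod 11).
  i = 4 (α = 10): (10−6)(10−3)(10−1)(10−4) = 4·7·9·6 = 1512 ≡ 5, so v_4 = 5^{−1} = 9 (mod 11).
  i = 5 (α = 4): (4−6)(4−3)(4−1)(4−10) = (−2)·1·3·(−6) = 36 ≡ 3, so v_5 = 3^{−1} = 4 (mod 11).
  v = [1, 6, 2, 9, 4].
Step 2: syndromes of r = [1, 9, 7, 6, 10] (all sums mod 11).
  S_0 = Σ v_i r_i = 1·1 + 6·9 + 2·7 + 9·6 + 4·10 = 163 ≡ 9.
  S_1 = Σ v_i α_i r_i = 1·6·1 + 6·3·9 + 2·1·7 + 9·10·6 + 4·4·10 = 882 ≡ 2.
  α_i^2 mod 11 = [3, 9, 1, 1, 5].
  S_2 = Σ v_i α_i^2 r_i = 1·3·1 + 6·9·9 + 2·1·7 + 9·1·6 + 4·5·10 = 757 ≡ 9.
  S = (9, 2, 9) ≠ 0, so r is not a codeword (an error is present).
Step 3: locate the error. For a single error e at position i, S_ℓ = v_i·e·α_i^ℓ, so α_err = S_1/S_0.
  S_0^{−1} = 9^{−1} = 5 (mod 11), so α_err = 2·5 = 10 ≡ 10 = α_4. Error position i = 4.
  Consistency check: S_2/S_1 = 9·6 = 54 ≡ 10 = α_err ✓ (single-error assumption holds).
Step 4: error magnitude e = S_0/v_4 = S_0·∏_{j≠4}(α_4 − α_j) = 9·5 = 45 ≡ 1 (mod 11).
Step 5: correct position 4: c_4 = r_4 − e = 6 − 1 ≡ 5 (mod 11). Hence c = [1, 9, 7, 5, 10].
  Check: interpolating c through the α_i gives m(x) = 6 + 1·x (degree < 2) with m(α_i) = c_i for every i, so c is indeed a codeword.


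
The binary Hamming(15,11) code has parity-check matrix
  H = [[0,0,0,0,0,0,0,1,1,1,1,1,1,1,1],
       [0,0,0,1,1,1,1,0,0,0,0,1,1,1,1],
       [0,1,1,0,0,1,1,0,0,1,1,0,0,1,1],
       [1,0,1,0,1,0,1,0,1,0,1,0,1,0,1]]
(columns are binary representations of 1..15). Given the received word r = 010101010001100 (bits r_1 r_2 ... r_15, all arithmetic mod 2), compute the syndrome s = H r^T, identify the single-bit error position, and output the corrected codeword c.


s = (1, 0, 0, 1)^T, error position = 9, corrected codeword c = 010101011001100

Compute s = H r^T mod 2 one row at a time:
  s_1 = 1 + 0 + 0 + 0 + 1 + 1 + 0 + 0 = 3 ≡ 1 (mod 2).
  s_2 = 1 + 0 + 1 + 0 + 1 + 1 + 0 + 0 = 4 ≡ 0 (mod 2).
  s_3 = 1 + 0 + 1 + 0 + 0 + 0 + 0 + 0 = 2 ≡ 0 (mod 2).
  s_4 = 0 + 0 + 0 + 0 + 0 + 0 + 1 + 0 = 1 ≡ 1 (mod 2).
s = (1, 0, 0, 1)^T — this equals column 9 of H (binary 1001), so error is at position 9.
Correct: flip bit 9 of r = 010101010001100 to get c = 010101011001100.


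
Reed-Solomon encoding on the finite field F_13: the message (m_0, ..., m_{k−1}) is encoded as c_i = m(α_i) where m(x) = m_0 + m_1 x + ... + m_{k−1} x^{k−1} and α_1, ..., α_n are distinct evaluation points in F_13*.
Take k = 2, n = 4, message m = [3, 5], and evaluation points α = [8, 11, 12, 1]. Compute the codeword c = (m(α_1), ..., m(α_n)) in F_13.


c = [4, 6, 11, 8]

Message polynomial: m(x) = 3 + 5·x (mod 13).
For each evaluation point α_i, compute m(α_i) mod 13:
  α_1 = 8: Horner steps 5 → 4, so m(8) = 4.
  α_2 = 11: Horner steps 5 → 6, so m(11) = 6.
  α_3 = 12: Horner steps 5 → 11, so m(12) = 11.
  α_4 = 1: Horner steps 5 → 8, so m(1) = 8.
Codeword c = [4, 6, 11, 8] ∈ F_13^4.


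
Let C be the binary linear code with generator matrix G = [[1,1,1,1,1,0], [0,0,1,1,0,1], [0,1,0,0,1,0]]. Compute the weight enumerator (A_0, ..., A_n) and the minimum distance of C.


Weight distribution: A_0 = 1, A_2 = 2, A_3 = 2, A_4 = 1, A_5 = 2. Minimum distance d = 2.

Enumerate all 2^3 = 8 messages m ∈ F_2^3.
For each, compute codeword c = mG in F_2^6, then tally its weight.
  m = 000 → c = 000000, weight = 0.
  m = 100 → c = 111110, weight = 5.
  m = 010 → c = 001101, weight = 3.
  m = 110 → c = 110011, weight = 4.
  m = 001 → c = 010010, weight = 2.
  m = 101 → c = 101100, weight = 3.
  m = 011 → c = 011111, weight = 5.
  m = 111 → c = 100001, weight = 2.
Tally weights:
  weight 0: 1 codewords.
  weight 2: 2 codewords.
  weight 3: 2 codewords.
  weight 4: 1 codewords.
  weight 5: 2 codewords.
Minimum distance d = smallest w > 0 with A_w > 0 = 2.
Sanity: Σ A_w = 8 = 2^3 = 8 ✓.


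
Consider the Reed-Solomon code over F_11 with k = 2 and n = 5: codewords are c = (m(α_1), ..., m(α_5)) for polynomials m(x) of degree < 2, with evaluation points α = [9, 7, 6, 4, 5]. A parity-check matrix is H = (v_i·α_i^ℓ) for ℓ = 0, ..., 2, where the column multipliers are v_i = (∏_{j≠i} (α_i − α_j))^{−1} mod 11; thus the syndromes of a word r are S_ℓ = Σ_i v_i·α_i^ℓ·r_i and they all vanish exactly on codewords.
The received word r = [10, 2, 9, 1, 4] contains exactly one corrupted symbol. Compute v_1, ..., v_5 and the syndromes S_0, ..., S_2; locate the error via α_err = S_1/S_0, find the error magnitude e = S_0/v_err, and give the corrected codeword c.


S = (7, 2, 10), error at position 5, error magnitude e = 10, c = [10, 2, 9, 1, 5].

Step 1: column multipliers v_i = (∏_{j≠i}(α_i − α_j))^{−1} mod 11.
  i = 1 (α = 9): (9−7)(9−6)(9−4)(9−5) = 2·3·5·4 = 120 ≡ 10, so v_1 = 10^{−1} = 10 (mod 11).
  i = 2 (α = 7): (7−9)(7−6)(7−4)(7−5) = (−2)·1·3·2 = −12 ≡ 10, so v_2 = 10^{−1} = 10 (mod 11).
  i = 3 (α = 6): (6−9)(6−7)(6−4)(6−5) = (−3)·(−1)·2·1 = 6 ≡ 6, so v_3 = 6^{−1} = 2 (mod 11).
  i = 4 (α = 4): (4−9)(4−7)(4−6)(4−5) = (−5)·(−3)·(−2)·(−1) = 30 ≡ 8, so v_4 = 8^{−1} = 7 (mod 11).
  i = 5 (α = 5): (5−9)(5−7)(5−6)(5−4) = (−4)·(−2)·(−1)·1 = −8 ≡ 3, so v_5 = 3^{−1} = 4 (mod 11).
  v = [10, 10, 2, 7, 4].
Step 2: syndromes of r = [10, 2, 9, 1, 4] (all sums mod 11).
  S_0 = Σ v_i r_i = 10·10 + 10·2 + 2·9 + 7·1 + 4·4 = 161 ≡ 7.
  S_1 = Σ v_i α_i r_i = 10·9·10 + 10·7·2 + 2·6·9 + 7·4·1 + 4·5·4 = 1256 ≡ 2.
  α_i^2 mod 11 = [4, 5, 3, 5, 3].
  S_2 = Σ v_i α_i^2 r_i = 10·4·10 + 10·5·2 + 2·3·9 + 7·5·1 + 4·3·4 = 637 ≡ 10.
  S = (7, 2, 10) ≠ 0, so r is not a codeword (an error is present).
Step 3: locate the error. For a single error e at position i, S_ℓ = v_i·e·α_i^ℓ, so α_err = S_1/S_0.
  S_0^{−1} = 7^{−1} = 8 (mod 11), so α_err = 2·8 = 16 ≡ 5 = α_5. Error position i = 5.
  Consistency check: S_2/S_1 = 10·6 = 60 ≡ 5 = α_err ✓ (single-error assumption holds).
Step 4: error magnitude e = S_0/v_5 = S_0·∏_{j≠5}(α_5 − α_j) = 7·3 = 21 ≡ 10 (mod 11).
Step 5: correct position 5: c_5 = r_5 − e = 4 − 10 ≡ 5 (mod 11). Hence c = [10, 2, 9, 1, 5].
  Check: interpolating c through the α_i gives m(x) = 7 + 4·x (degree < 2) with m(α_i) = c_i for every i, so c is indeed a codeword.


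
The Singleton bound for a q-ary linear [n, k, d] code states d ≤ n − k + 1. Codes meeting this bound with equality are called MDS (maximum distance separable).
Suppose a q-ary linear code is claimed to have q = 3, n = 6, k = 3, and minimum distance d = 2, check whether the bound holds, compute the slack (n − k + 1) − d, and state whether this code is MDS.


Singleton RHS = n − k + 1 = 4, slack = 2, bound satisfied, not MDS.

Singleton bound: d ≤ n − k + 1.
Here n = 6, k = 3, so n − k + 1 = 4.
Given d = 2, check d ≤ 4: YES.
Slack = (n − k + 1) − d = 2.
The code is NOT MDS (slack = 2 > 0).
Description: the claimed parameters are [6, 3, 2]_3; such a code would be non-MDS.


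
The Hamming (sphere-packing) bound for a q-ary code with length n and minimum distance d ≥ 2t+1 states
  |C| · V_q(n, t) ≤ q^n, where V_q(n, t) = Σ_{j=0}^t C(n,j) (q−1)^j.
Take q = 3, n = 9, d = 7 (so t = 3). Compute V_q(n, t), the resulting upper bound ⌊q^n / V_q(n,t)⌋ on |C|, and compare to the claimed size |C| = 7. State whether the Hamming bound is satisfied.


V_q(n, t) = 835, q^n = 19683, Hamming bound = 23, |C| = 7 ≤ bound (satisfied).

Step 1: Compute V_q(n, t) = Σ_{j=0}^3 C(n, j) (q−1)^j.
  j = 0: C(9,0)·(2)^0 = 1·1 = 1.
  j = 1: C(9,1)·(2)^1 = 9·2 = 18.
  j = 2: C(9,2)·(2)^2 = 36·4 = 144.
  j = 3: C(9,3)·(2)^3 = 84·8 = 672.
  V_q(n, t) = 1 + 18 + 144 + 672 = 835.
Step 2: q^n = 3^9 = 19683.
Step 3: Hamming bound ⌊q^n / V_q(n,t)⌋ = ⌊19683/835⌋ = 23.
Step 4: Compare |C| = 7 to 23: satisfied.
The claimed |C| lies below the Hamming bound.


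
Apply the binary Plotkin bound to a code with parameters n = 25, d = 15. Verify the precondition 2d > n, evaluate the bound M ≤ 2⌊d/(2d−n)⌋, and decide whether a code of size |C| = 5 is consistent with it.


Plotkin bound M ≤ 6; given |C| = 5 ≤ bound (satisfied).

Check applicability: 2d = 30, n = 25.
2d − n = 5 > 0, so Plotkin applies.
Compute d/(2d−n) = 15/5 ≈ 3.0000.
⌊d/(2d−n)⌋ = 3.
Plotkin bound: M ≤ 2·3 = 6.
Given |C| = 5, check: satisfied.
This |C| is below the Plotkin bound.


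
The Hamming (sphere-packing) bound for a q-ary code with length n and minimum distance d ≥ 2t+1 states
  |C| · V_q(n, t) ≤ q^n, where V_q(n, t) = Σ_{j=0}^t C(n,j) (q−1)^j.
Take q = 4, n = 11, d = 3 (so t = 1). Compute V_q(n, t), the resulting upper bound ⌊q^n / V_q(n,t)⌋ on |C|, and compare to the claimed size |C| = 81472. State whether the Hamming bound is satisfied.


V_q(n, t) = 34, q^n = 4194304, Hamming bound = 123361, |C| = 81472 ≤ bound (satisfied).

Step 1: Compute V_q(n, t) = Σ_{j=0}^1 C(n, j) (q−1)^j.
  j = 0: C(11,0)·(3)^0 = 1·1 = 1.
  j = 1: C(11,1)·(3)^1 = 11·3 = 33.
  V_q(n, t) = 1 + 33 = 34.
Step 2: q^n = 4^11 = 4194304.
Step 3: Hamming bound ⌊q^n / V_q(n,t)⌋ = ⌊4194304/34⌋ = 123361.
Step 4: Compare |C| = 81472 to 123361: satisfied.
The claimed |C| lies below the Hamming bound.


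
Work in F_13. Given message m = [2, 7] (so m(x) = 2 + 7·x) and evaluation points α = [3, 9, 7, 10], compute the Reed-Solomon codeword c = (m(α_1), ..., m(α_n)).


c = [10, 0, 12, 7]

Message polynomial: m(x) = 2 + 7·x (mod 13).
For each evaluation point α_i, compute m(α_i) mod 13:
  α_1 = 3: Horner steps 7 → 10, so m(3) = 10.
  α_2 = 9: Horner steps 7 → 0, so m(9) = 0.
  α_3 = 7: Horner steps 7 → 12, so m(7) = 12.
  α_4 = 10: Horner steps 7 → 7, so m(10) = 7.
Codeword c = [10, 0, 12, 7] ∈ F_13^4.


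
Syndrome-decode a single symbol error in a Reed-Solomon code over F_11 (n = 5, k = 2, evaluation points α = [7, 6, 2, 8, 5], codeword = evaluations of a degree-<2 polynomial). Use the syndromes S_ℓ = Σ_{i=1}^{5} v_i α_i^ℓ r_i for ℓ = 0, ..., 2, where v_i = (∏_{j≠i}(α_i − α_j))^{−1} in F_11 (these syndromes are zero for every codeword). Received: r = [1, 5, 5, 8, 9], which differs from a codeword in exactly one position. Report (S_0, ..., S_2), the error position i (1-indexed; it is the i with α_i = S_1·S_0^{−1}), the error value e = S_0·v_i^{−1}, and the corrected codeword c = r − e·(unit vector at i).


S = (9, 7, 3), error at position 3, error magnitude e = 6, c = [1, 5, 10, 8, 9].

Step 1: column multipliers v_i = (∏_{j≠i}(α_i − α_j))^{−1} mod 11.
  i = 1 (α = 7): (7−6)(7−2)(7−8)(7−5) = 1·5·(−1)·2 = −10 ≡ 1, so v_1 = 1^{−1} = 1 (mod 11).
  i = 2 (α = 6): (6−7)(6−2)(6−8)(6−5) = (−1)·4·(−2)·1 = 8 ≡ 8, so v_2 = 8^{−1} = 7 (mod 11).
  i = 3 (α = 2): (2−7)(2−6)(2−8)(2−5) = (−5)·(−4)·(−6)·(−3) = 360 ≡ 8, so v_3 = 8^{−1} = 7 (mod 11).
  i = 4 (α = 8): (8−7)(8−6)(8−2)(8−5) = 1·2·6·3 = 36 ≡ 3, so v_4 = 3^{−1} = 4 (mod 11).
  i = 5 (α = 5): (5−7)(5−6)(5−2)(5−8) = (−2)·(−1)·3·(−3) = −18 ≡ 4, so v_5 = 4^{−1} = 3 (mod 11).
  v = [1, 7, 7, 4, 3].
Step 2: syndromes of r = [1, 5, 5, 8, 9] (all sums mod 11).
  S_0 = Σ v_i r_i = 1·1 + 7·5 + 7·5 + 4·8 + 3·9 = 130 ≡ 9.
  S_1 = Σ v_i α_i r_i = 1·7·1 + 7·6·5 + 7·2·5 + 4·8·8 + 3·5·9 = 678 ≡ 7.
  α_i^2 mod 11 = [5, 3, 4, 9, 3].
  S_2 = Σ v_i α_i^2 r_i = 1·5·1 + 7·3·5 + 7·4·5 + 4·9·8 + 3·3·9 = 619 ≡ 3.
  S = (9, 7, 3) ≠ 0, so r is not a codeword (an error is present).
Step 3: locate the error. For a single error e at position i, S_ℓ = v_i·e·α_i^ℓ, so α_err = S_1/S_0.
  S_0^{−1} = 9^{−1} = 5 (mod 11), so α_err = 7·5 = 35 ≡ 2 = α_3. Error position i = 3.
  Consistency check: S_2/S_1 = 3·8 = 24 ≡ 2 = α_err ✓ (single-error assumption holds).
Step 4: error magnitude e = S_0/v_3 = S_0·∏_{j≠3}(α_3 − α_j) = 9·8 = 72 ≡ 6 (mod 11).
Step 5: correct position 3: c_3 = r_3 − e = 5 − 6 ≡ 10 (mod 11). Hence c = [1, 5, 10, 8, 9].
  Check: interpolating c through the α_i gives m(x) = 7 + 7·x (degree < 2) with m(α_i) = c_i for every i, so c is indeed a codeword.


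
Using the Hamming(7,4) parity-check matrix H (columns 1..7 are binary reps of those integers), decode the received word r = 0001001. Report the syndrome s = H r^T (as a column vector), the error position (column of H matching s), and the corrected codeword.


s = (0, 1, 1)^T, error position = 3, corrected codeword c = 0011001

Compute s = H r^T mod 2 one row at a time:
  s_1 = 1 + 0 + 0 + 1 = 2 ≡ 0 (mod 2).
  s_2 = 0 + 0 + 0 + 1 = 1 ≡ 1 (mod 2).
  s_3 = 0 + 0 + 0 + 1 = 1 ≡ 1 (mod 2).
s = (0, 1, 1)^T — this equals column 3 of H (binary 011), so error is at position 3.
Correct: flip bit 3 of r = 0001001 to get c = 0011001.


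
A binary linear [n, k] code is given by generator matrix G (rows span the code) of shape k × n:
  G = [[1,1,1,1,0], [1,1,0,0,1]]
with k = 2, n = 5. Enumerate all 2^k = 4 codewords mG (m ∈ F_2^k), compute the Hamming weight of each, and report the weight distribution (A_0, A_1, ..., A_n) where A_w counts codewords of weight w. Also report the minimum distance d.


Weight distribution: A_0 = 1, A_3 = 2, A_4 = 1. Minimum distance d = 3.

Enumerate all 2^2 = 4 messages m ∈ F_2^2.
For each, compute codeword c = mG in F_2^5, then tally its weight.
  m = 00 → c = 00000, weight = 0.
  m = 10 → c = 11110, weight = 4.
  m = 01 → c = 11001, weight = 3.
  m = 11 → c = 00111, weight = 3.
Tally weights:
  weight 0: 1 codewords.
  weight 3: 2 codewords.
  weight 4: 1 codewords.
Minimum distance d = smallest w > 0 with A_w > 0 = 3.
Sanity: Σ A_w = 4 = 2^2 = 4 ✓.


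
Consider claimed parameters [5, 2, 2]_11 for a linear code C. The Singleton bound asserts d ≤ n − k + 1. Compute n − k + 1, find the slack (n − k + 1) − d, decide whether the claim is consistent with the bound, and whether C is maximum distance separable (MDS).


Singleton RHS = n − k + 1 = 4, slack = 2, bound satisfied, not MDS.

Singleton bound: d ≤ n − k + 1.
Here n = 5, k = 2, so n − k + 1 = 4.
Given d = 2, check d ≤ 4: YES.
Slack = (n − k + 1) − d = 2.
The code is NOT MDS (slack = 2 > 0).
Description: the claimed parameters are [5, 2, 2]_11; such a code would be non-MDS.


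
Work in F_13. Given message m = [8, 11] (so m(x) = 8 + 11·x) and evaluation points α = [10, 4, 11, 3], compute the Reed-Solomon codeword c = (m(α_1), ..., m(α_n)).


c = [1, 0, 12, 2]

Message polynomial: m(x) = 8 + 11·x (mod 13).
For each evaluation point α_i, compute m(α_i) mod 13:
  α_1 = 10: Horner steps 11 → 1, so m(10) = 1.
  α_2 = 4: Horner steps 11 → 0, so m(4) = 0.
  α_3 = 11: Horner steps 11 → 12, so m(11) = 12.
  α_4 = 3: Horner steps 11 → 2, so m(3) = 2.
Codeword c = [1, 0, 12, 2] ∈ F_13^4.


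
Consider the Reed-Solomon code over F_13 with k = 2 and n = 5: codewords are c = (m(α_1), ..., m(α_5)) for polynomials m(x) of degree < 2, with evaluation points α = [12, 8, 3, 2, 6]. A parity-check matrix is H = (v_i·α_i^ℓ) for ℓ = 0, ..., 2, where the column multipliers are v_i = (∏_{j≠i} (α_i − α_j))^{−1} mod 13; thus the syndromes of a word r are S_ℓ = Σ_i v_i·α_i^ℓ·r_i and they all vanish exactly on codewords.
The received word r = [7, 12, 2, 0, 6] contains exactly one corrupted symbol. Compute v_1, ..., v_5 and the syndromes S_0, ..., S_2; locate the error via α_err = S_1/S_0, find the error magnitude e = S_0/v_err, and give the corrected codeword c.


S = (11, 1, 6), error at position 5, error magnitude e = 11, c = [7, 12, 2, 0, 8].

Step 1: column multipliers v_i = (∏_{j≠i}(α_i − α_j))^{−1} mod 13.
  i = 1 (α = 12): (12−8)(12−3)(12−2)(12−6) = 4·9·10·6 = 2160 ≡ 2, so v_1 = 2^{−1} = 7 (mod 13).
  i = 2 (α = 8): (8−12)(8−3)(8−2)(8−6) = (−4)·5·6·2 = −240 ≡ 7, so v_2 = 7^{−1} = 2 (mod 13).
  i = 3 (α = 3): (3−12)(3−8)(3−2)(3−6) = (−9)·(−5)·1·(−3) = −135 ≡ 8, so v_3 = 8^{−1} = 5 (mod 13).
  i = 4 (α = 2): (2−12)(2−8)(2−3)(2−6) = (−10)·(−6)·(−1)·(−4) = 240 ≡ 6, so v_4 = 6^{−1} = 11 (mod 13).
  i = 5 (α = 6): (6−12)(6−8)(6−3)(6−2) = (−6)·(−2)·3·4 = 144 ≡ 1, so v_5 = 1^{−1} = 1 (mod 13).
  v = [7, 2, 5, 11, 1].
Step 2: syndromes of r = [7, 12, 2, 0, 6] (all sums mod 13).
  S_0 = Σ v_i r_i = 7·7 + 2·12 + 5·2 + 11·0 + 1·6 = 89 ≡ 11.
  S_1 = Σ v_i α_i r_i = 7·12·7 + 2·8·12 + 5·3·2 + 11·2·0 + 1·6·6 = 846 ≡ 1.
  α_i^2 mod 13 = [1, 12, 9, 4, 10].
  S_2 = Σ v_i α_i^2 r_i = 7·1·7 + 2·12·12 + 5·9·2 + 11·4·0 + 1·10·6 = 487 ≡ 6.
  S = (11, 1, 6) ≠ 0, so r is not a codeword (an error is present).
Step 3: locate the error. For a single error e at position i, S_ℓ = v_i·e·α_i^ℓ, so α_err = S_1/S_0.
  S_0^{−1} = 11^{−1} = 6 (mod 13), so α_err = 1·6 = 6 ≡ 6 = α_5. Error position i = 5.
  Consistency check: S_2/S_1 = 6·1 = 6 ≡ 6 = α_err ✓ (single-error assumption holds).
Step 4: error magnitude e = S_0/v_5 = S_0·∏_{j≠5}(α_5 − α_j) = 11·1 = 11 ≡ 11 (mod 13).
Step 5: correct position 5: c_5 = r_5 − e = 6 − 11 ≡ 8 (mod 13). Hence c = [7, 12, 2, 0, 8].
  Check: interpolating c through the α_i gives m(x) = 9 + 2·x (degree < 2) with m(α_i) = c_i for every i, so c is indeed a codeword.


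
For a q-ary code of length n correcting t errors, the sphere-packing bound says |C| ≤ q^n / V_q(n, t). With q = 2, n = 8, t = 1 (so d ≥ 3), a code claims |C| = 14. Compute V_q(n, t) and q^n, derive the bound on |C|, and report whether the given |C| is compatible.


V_q(n, t) = 9, q^n = 256, Hamming bound = 28, |C| = 14 ≤ bound (satisfied).

Step 1: Compute V_q(n, t) = Σ_{j=0}^1 C(n, j) (q−1)^j.
  j = 0: C(8,0)·(1)^0 = 1·1 = 1.
  j = 1: C(8,1)·(1)^1 = 8·1 = 8.
  V_q(n, t) = 1 + 8 = 9.
Step 2: q^n = 2^8 = 256.
Step 3: Hamming bound ⌊q^n / V_q(n,t)⌋ = ⌊256/9⌋ = 28.
Step 4: Compare |C| = 14 to 28: satisfied.
The claimed |C| lies below the Hamming bound.


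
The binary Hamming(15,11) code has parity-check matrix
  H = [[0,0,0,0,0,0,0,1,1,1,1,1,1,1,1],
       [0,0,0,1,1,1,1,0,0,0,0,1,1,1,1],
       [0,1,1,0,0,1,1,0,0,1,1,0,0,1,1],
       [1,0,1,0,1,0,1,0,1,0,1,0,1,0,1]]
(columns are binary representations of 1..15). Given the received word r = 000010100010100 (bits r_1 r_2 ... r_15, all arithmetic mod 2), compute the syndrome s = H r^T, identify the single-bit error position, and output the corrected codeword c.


s = (0, 1, 0, 0)^T, error position = 4, corrected codeword c = 000110100010100

Compute s = H r^T mod 2 one row at a time:
  s_1 = 0 + 0 + 0 + 1 + 0 + 1 + 0 + 0 = 2 ≡ 0 (mod 2).
  s_2 = 0 + 1 + 0 + 1 + 0 + 1 + 0 + 0 = 3 ≡ 1 (mod 2).
  s_3 = 0 + 0 + 0 + 1 + 0 + 1 + 0 + 0 = 2 ≡ 0 (mod 2).
  s_4 = 0 + 0 + 1 + 1 + 0 + 1 + 1 + 0 = 4 ≡ 0 (mod 2).
s = (0, 1, 0, 0)^T — this equals column 4 of H (binary 0100), so error is at position 4.
Correct: flip bit 4 of r = 000010100010100 to get c = 000110100010100.


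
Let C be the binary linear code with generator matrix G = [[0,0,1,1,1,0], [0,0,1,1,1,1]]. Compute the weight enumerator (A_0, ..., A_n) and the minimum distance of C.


Weight distribution: A_0 = 1, A_1 = 1, A_3 = 1, A_4 = 1. Minimum distance d = 1.

Enumerate all 2^2 = 4 messages m ∈ F_2^2.
For each, compute codeword c = mG in F_2^6, then tally its weight.
  m = 00 → c = 000000, weight = 0.
  m = 10 → c = 001110, weight = 3.
  m = 01 → c = 001111, weight = 4.
  m = 11 → c = 000001, weight = 1.
Tally weights:
  weight 0: 1 codewords.
  weight 1: 1 codewords.
  weight 3: 1 codewords.
  weight 4: 1 codewords.
Minimum distance d = smallest w > 0 with A_w > 0 = 1.
Sanity: Σ A_w = 4 = 2^2 = 4 ✓.


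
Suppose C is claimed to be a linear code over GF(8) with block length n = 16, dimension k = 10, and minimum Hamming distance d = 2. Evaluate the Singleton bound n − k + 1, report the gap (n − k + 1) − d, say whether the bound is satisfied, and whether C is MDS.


Singleton RHS = n − k + 1 = 7, slack = 5, bound satisfied, not MDS.

Singleton bound: d ≤ n − k + 1.
Here n = 16, k = 10, so n − k + 1 = 7.
Given d = 2, check d ≤ 7: YES.
Slack = (n − k + 1) − d = 5.
The code is NOT MDS (slack = 5 > 0).
Description: the claimed parameters are [16, 10, 2]_8; such a code would be non-MDS.


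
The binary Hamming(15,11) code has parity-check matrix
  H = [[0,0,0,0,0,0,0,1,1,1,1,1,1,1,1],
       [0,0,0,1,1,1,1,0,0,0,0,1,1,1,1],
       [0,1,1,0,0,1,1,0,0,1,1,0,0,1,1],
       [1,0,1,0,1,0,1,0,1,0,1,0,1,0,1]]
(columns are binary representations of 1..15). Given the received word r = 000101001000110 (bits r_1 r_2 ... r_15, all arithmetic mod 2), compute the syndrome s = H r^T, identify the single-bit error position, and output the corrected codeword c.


s = (1, 0, 0, 0)^T, error position = 8, corrected codeword c = 000101011000110

Compute s = H r^T mod 2 one row at a time:
  s_1 = 0 + 1 + 0 + 0 + 0 + 1 + 1 + 0 = 3 ≡ 1 (mod 2).
  s_2 = 1 + 0 + 1 + 0 + 0 + 1 + 1 + 0 = 4 ≡ 0 (mod 2).
  s_3 = 0 + 0 + 1 + 0 + 0 + 0 + 1 + 0 = 2 ≡ 0 (mod 2).
  s_4 = 0 + 0 + 0 + 0 + 1 + 0 + 1 + 0 = 2 ≡ 0 (mod 2).
s = (1, 0, 0, 0)^T — this equals column 8 of H (binary 1000), so error is at position 8.
Correct: flip bit 8 of r = 000101001000110 to get c = 000101011000110.


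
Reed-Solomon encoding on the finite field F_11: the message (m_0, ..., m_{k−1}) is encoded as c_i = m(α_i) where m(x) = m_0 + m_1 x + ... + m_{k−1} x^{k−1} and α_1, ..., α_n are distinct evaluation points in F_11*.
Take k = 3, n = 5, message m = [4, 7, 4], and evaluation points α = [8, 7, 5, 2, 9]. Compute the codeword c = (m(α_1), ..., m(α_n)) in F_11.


c = [8, 7, 7, 1, 6]

Message polynomial: m(x) = 4 + 7·x + 4·x^2 (mod 11).
For each evaluation point α_i, compute m(α_i) mod 11:
  α_1 = 8: Horner steps 4 → 6 → 8, so m(8) = 8.
  α_2 = 7: Horner steps 4 → 2 → 7, so m(7) = 7.
  α_3 = 5: Horner steps 4 → 5 → 7, so m(5) = 7.
  α_4 = 2: Horner steps 4 → 4 → 1, so m(2) = 1.
  α_5 = 9: Horner steps 4 → 10 → 6, so m(9) = 6.
Codeword c = [8, 7, 7, 1, 6] ∈ F_11^5.


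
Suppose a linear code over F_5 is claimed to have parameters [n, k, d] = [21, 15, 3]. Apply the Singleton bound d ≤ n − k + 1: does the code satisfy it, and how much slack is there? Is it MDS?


Singleton RHS = n − k + 1 = 7, slack = 4, bound satisfied, not MDS.

Singleton bound: d ≤ n − k + 1.
Here n = 21, k = 15, so n − k + 1 = 7.
Given d = 3, check d ≤ 7: YES.
Slack = (n − k + 1) − d = 4.
The code is NOT MDS (slack = 4 > 0).
Description: the claimed parameters are [21, 15, 3]_5; such a code would be non-MDS.


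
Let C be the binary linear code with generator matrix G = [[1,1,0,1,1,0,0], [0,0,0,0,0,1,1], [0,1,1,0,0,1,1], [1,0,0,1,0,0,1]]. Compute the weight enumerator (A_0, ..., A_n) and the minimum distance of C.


Weight distribution: A_0 = 1, A_2 = 2, A_3 = 6, A_4 = 3, A_5 = 2, A_6 = 2. Minimum distance d = 2.

Enumerate all 2^4 = 16 messages m ∈ F_2^4.
For each, compute codeword c = mG in F_2^7, then tally its weight.
  m = 0000 → c = 0000000, weight = 0.
  m = 1000 → c = 1101100, weight = 4.
  m = 0100 → c = 0000011, weight = 2.
  m = 1100 → c = 1101111, weight = 6.
  m = 0010 → c = 0110011, weight = 4.
  m = 1010 → c = 1011111, weight = 6.
  m = 0110 → c = 0110000, weight = 2.
  m = 1110 → c = 1011100, weight = 4.
  m = 0001 → c = 1001001, weight = 3.
  m = 1001 → c = 0100101, weight = 3.
  m = 0101 → c = 1001010, weight = 3.
  m = 1101 → c = 0100110, weight = 3.
  m = 0011 → c = 1111010, weight = 5.
  m = 1011 → c = 0010110, weight = 3.
  m = 0111 → c = 1111001, weight = 5.
  m = 1111 → c = 0010101, weight = 3.
Tally weights:
  weight 0: 1 codewords.
  weight 2: 2 codewords.
  weight 3: 6 codewords.
  weight 4: 3 codewords.
  weight 5: 2 codewords.
  weight 6: 2 codewords.
Minimum distance d = smallest w > 0 with A_w > 0 = 2.
Sanity: Σ A_w = 16 = 2^4 = 16 ✓.


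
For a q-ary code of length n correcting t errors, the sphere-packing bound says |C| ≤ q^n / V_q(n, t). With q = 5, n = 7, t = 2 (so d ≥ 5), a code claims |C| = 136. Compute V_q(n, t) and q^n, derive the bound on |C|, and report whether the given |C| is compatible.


V_q(n, t) = 365, q^n = 78125, Hamming bound = 214, |C| = 136 ≤ bound (satisfied).

Step 1: Compute V_q(n, t) = Σ_{j=0}^2 C(n, j) (q−1)^j.
  j = 0: C(7,0)·(4)^0 = 1·1 = 1.
  j = 1: C(7,1)·(4)^1 = 7·4 = 28.
  j = 2: C(7,2)·(4)^2 = 21·16 = 336.
  V_q(n, t) = 1 + 28 + 336 = 365.
Step 2: q^n = 5^7 = 78125.
Step 3: Hamming bound ⌊q^n / V_q(n,t)⌋ = ⌊78125/365⌋ = 214.
Step 4: Compare |C| = 136 to 214: satisfied.
The claimed |C| lies below the Hamming bound.


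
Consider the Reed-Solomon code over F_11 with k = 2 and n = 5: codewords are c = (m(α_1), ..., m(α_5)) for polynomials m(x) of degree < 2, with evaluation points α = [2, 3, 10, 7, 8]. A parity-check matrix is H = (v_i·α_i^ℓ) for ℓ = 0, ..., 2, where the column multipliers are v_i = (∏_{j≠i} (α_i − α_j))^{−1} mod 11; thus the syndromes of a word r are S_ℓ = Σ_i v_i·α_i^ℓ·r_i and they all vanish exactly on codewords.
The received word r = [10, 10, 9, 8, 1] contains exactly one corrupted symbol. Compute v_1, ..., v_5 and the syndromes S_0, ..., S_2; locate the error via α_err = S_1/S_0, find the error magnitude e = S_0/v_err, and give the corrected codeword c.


S = (6, 7, 10), error at position 2, error magnitude e = 7, c = [10, 3, 9, 8, 1].

Step 1: column multipliers v_i = (∏_{j≠i}(α_i − α_j))^{−1} mod 11.
  i = 1 (α = 2): (2−3)(2−10)(2−7)(2−8) = (−1)·(−8)·(−5)·(−6) = 240 ≡ 9, so v_1 = 9^{−1} = 5 (mod 11).
  i = 2 (α = 3): (3−2)(3−10)(3−7)(3−8) = 1·(−7)·(−4)·(−5) = −140 ≡ 3, so v_2 = 3^{−1} = 4 (mod 11).
  i = 3 (α = 10): (10−2)(10−3)(10−7)(10−8) = 8·7·3·2 = 336 ≡ 6, so v_3 = 6^{−1} = 2 (mod 11).
  i = 4 (α = 7): (7−2)(7−3)(7−10)(7−8) = 5·4·(−3)·(−1) = 60 ≡ 5, so v_4 = 5^{−1} = 9 (mod 11).
  i = 5 (α = 8): (8−2)(8−3)(8−10)(8−7) = 6·5·(−2)·1 = −60 ≡ 6, so v_5 = 6^{−1} = 2 (mod 11).
  v = [5, 4, 2, 9, 2].
Step 2: syndromes of r = [10, 10, 9, 8, 1] (all sums mod 11).
  S_0 = Σ v_i r_i = 5·10 + 4·10 + 2·9 + 9·8 + 2·1 = 182 ≡ 6.
  S_1 = Σ v_i α_i r_i = 5·2·10 + 4·3·10 + 2·10·9 + 9·7·8 + 2·8·1 = 920 ≡ 7.
  α_i^2 mod 11 = [4, 9, 1, 5, 9].
  S_2 = Σ v_i α_i^2 r_i = 5·4·10 + 4·9·10 + 2·1·9 + 9·5·8 + 2·9·1 = 956 ≡ 10.
  S = (6, 7, 10) ≠ 0, so r is not a codeword (an error is present).
Step 3: locate the error. For a single error e at position i, S_ℓ = v_i·e·α_i^ℓ, so α_err = S_1/S_0.
  S_0^{−1} = 6^{−1} = 2 (mod 11), so α_err = 7·2 = 14 ≡ 3 = α_2. Error position i = 2.
  Consistency check: S_2/S_1 = 10·8 = 80 ≡ 3 = α_err ✓ (single-error assumption holds).
Step 4: error magnitude e = S_0/v_2 = S_0·∏_{j≠2}(α_2 − α_j) = 6·3 = 18 ≡ 7 (mod 11).
Step 5: correct position 2: c_2 = r_2 − e = 10 − 7 ≡ 3 (mod 11). Hence c = [10, 3, 9, 8, 1].
  Check: interpolating c through the α_i gives m(x) = 2 + 4·x (degree < 2) with m(α_i) = c_i for every i, so c is indeed a codeword.
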